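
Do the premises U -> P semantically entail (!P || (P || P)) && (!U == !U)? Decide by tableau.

Initial set: {T (U -> P); F ((!P || (P || P)) && (!U == !U))}.
T (U -> P): β-rule — branch into F U  //  T P.
  branch 1 (add F U):
    F ((!P || (P || P)) && (!U == !U)): β-rule — branch into F (!P || (P || P))  //  F (!U == !U).
      branch 1.1 (add F (!P || (P || P))):
        F (!P || (P || P)): α-rule — add F !P, F (P || P).
        F (P || P): α-rule — add F P, F P.
        × closes — contains both P and !P.
      branch 1.2 (add F (!U == !U)):
        F (!U == !U): β-rule — branch into T !U, F !U  //  F !U, T !U.
          branch 1.2.1 (add T !U, F !U):
            × closes — contains both U and !U.
          branch 1.2.2 (add F !U, T !U):
            × closes — contains both U and !U.
  branch 2 (add T P):
    F ((!P || (P || P)) && (!U == !U)): β-rule — branch into F (!P || (P || P))  //  F (!U == !U).
      branch 2.1 (add F (!P || (P || P))):
        F (!P || (P || P)): α-rule — add F !P, F (P || P).
        F (P || P): α-rule — add F P, F P.
        × closes — contains both P and !P.
      branch 2.2 (add F (!U == !U)):
        F (!U == !U): β-rule — branch into T !U, F !U  //  F !U, T !U.
          branch 2.2.1 (add T !U, F !U):
            × closes — contains both U and !U.
          branch 2.2.2 (add F !U, T !U):
            × closes — contains both U and !U.
All 6 branches close.
Every branch closed, so the premises entail the conclusion.

Yes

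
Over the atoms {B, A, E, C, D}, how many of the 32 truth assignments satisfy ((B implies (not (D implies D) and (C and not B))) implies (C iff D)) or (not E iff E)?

24

Initial set: {(((B implies (not (D implies D) and (C and not B))) implies (C iff D)) or (not E iff E))}.
(((B implies (not (D implies D) and (C and not B))) implies (C iff D)) or (not E iff E)): β-rule — branch into ((B implies (not (D implies D) and (C and not B))) implies (C iff D))  //  (not E iff E).
  branch 1 (add ((B implies (not (D implies D) and (C and not B))) implies (C iff D))):
    ((B implies (not (D implies D) and (C and not B))) implies (C iff D)): β-rule — branch into not (B implies (not (D implies D) and (C and not B)))  //  (C iff D).
      branch 1.1 (add not (B implies (not (D implies D) and (C and not B)))):
        not (B implies (not (D implies D) and (C and not B))): α-rule — add B, not (not (D implies D) and (C and not B)).
        not (not (D implies D) and (C and not B)): β-rule — branch into not not (D implies D)  //  not (C and not B).
          branch 1.1.1 (add not not (D implies D)):
            not not (D implies D): β-rule — branch into not D  //  D.
              branch 1.1.1.1 (add not D):
                ○ open, literals {B=true, D=false}.
              branch 1.1.1.2 (add D):
                ○ open, literals {B=true, D=true}.
          branch 1.1.2 (add not (C and not B)):
            not (C and not B): β-rule — branch into not C  //  not not B.
              branch 1.1.2.1 (add not C):
                ○ open, literals {B=true, C=false}.
              branch 1.1.2.2 (add not not B):
                ○ open, literals {B=true}.
      branch 1.2 (add (C iff D)):
        (C iff D): β-rule — branch into C, D  //  not C, not D.
          branch 1.2.1 (add C, D):
            ○ open, literals {C=true, D=true}.
          branch 1.2.2 (add not C, not D):
            ○ open, literals {C=false, D=false}.
  branch 2 (add (not E iff E)):
    (not E iff E): β-rule — branch into not E, E  //  not not E, not E.
      branch 2.1 (add not E, E):
        × closes — contains both E and not E.
      branch 2.2 (add not not E, not E):
        × closes — contains both E and not E.
2 branches closed, 6 open.
Each open branch fixes some atoms; the unmentioned ones are free. Counting distinct full assignments: branch {B=true, D=false} (A, E, C) contributes 8 new; branch {B=true, D=true} (A, E, C) contributes 8 new; branch {B=true, C=false} (A, E, D) contributes 0 new; branch {B=true} (A, E, C, D) contributes 0 new; branch {C=true, D=true} (B, A, E) contributes 4 new; branch {C=false, D=false} (B, A, E) contributes 4 new. Total: 24.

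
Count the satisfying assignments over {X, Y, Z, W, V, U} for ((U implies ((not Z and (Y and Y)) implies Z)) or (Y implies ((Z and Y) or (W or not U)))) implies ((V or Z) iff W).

34

Initial set: {(((U implies ((not Z and (Y and Y)) implies Z)) or (Y implies ((Z and Y) or (W or not U)))) implies ((V or Z) iff W))}.
(((U implies ((not Z and (Y and Y)) implies Z)) or (Y implies ((Z and Y) or (W or not U)))) implies ((V or Z) iff W)): β-rule — branch into not ((U implies ((not Z and (Y and Y)) implies Z)) or (Y implies ((Z and Y) or (W or not U))))  //  ((V or Z) iff W).
  branch 1 (add not ((U implies ((not Z and (Y and Y)) implies Z)) or (Y implies ((Z and Y) or (W or not U))))):
    not ((U implies ((not Z and (Y and Y)) implies Z)) or (Y implies ((Z and Y) or (W or not U)))): α-rule — add not (U implies ((not Z and (Y and Y)) implies Z)), not (Y implies ((Z and Y) or (W or not U))).
    not (U implies ((not Z and (Y and Y)) implies Z)): α-rule — add U, not ((not Z and (Y and Y)) implies Z).
    not (Y implies ((Z and Y) or (W or not U))): α-rule — add Y, not ((Z and Y) or (W or not U)).
    not ((not Z and (Y and Y)) implies Z): α-rule — add (not Z and (Y and Y)), not Z.
    not ((Z and Y) or (W or not U)): α-rule — add not (Z and Y), not (W or not U).
    (not Z and (Y and Y)): α-rule — add not Z, (Y and Y).
    not (W or not U): α-rule — add not W, not not U.
    (Y and Y): α-rule — add Y, Y.
    not (Z and Y): β-rule — branch into not Z  //  not Y.
      branch 1.1 (add not Z):
        ○ open, literals {U=T, W=F, Y=T, Z=F}.
      branch 1.2 (add not Y):
        × closes — contains both Y and not Y.
  branch 2 (add ((V or Z) iff W)):
    ((V or Z) iff W): β-rule — branch into (V or Z), W  //  not (V or Z), not W.
      branch 2.1 (add (V or Z), W):
        (V or Z): β-rule — branch into V  //  Z.
          branch 2.1.1 (add V):
            ○ open, literals {V=T, W=T}.
          branch 2.1.2 (add Z):
            ○ open, literals {W=T, Z=T}.
      branch 2.2 (add not (V or Z), not W):
        not (V or Z): α-rule — add not V, not Z.
        ○ open, literals {V=F, W=F, Z=F}.
1 branch closed, 4 open.
Each open branch fixes some atoms; the unmentioned ones are free. Counting distinct full assignments: branch {U=T, W=F, Y=T, Z=F} (X, V) contributes 4 new; branch {V=T, W=T} (X, Y, Z, U) contributes 16 new; branch {W=T, Z=T} (X, Y, V, U) contributes 8 new; branch {V=F, W=F, Z=F} (X, Y, U) contributes 6 new. Total: 34.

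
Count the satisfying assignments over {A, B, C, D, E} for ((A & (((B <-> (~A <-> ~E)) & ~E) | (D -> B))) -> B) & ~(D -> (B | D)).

0

Initial set: {(((A & (((B <-> (~A <-> ~E)) & ~E) | (D -> B))) -> B) & ~(D -> (B | D)))}.
(((A & (((B <-> (~A <-> ~E)) & ~E) | (D -> B))) -> B) & ~(D -> (B | D))): α-rule — add ((A & (((B <-> (~A <-> ~E)) & ~E) | (D -> B))) -> B), ~(D -> (B | D)).
~(D -> (B | D)): α-rule — add D, ~(B | D).
~(B | D): α-rule — add ~B, ~D.
× closes — contains both D and ~D.
All 1 branch closes.
No open branches: the formula has 0 satisfying assignments.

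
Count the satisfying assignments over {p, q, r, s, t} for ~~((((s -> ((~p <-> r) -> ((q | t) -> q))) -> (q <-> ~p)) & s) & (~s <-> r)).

Initial set: {~~((((s -> ((~p <-> r) -> ((q | t) -> q))) -> (q <-> ~p)) & s) & (~s <-> r))}.
~~((((s -> ((~p <-> r) -> ((q | t) -> q))) -> (q <-> ~p)) & s) & (~s <-> r)): drop double negation, giving ((((s -> ((~p <-> r) -> ((q | t) -> q))) -> (q <-> ~p)) & s) & (~s <-> r)).
((((s -> ((~p <-> r) -> ((q | t) -> q))) -> (q <-> ~p)) & s) & (~s <-> r)): α-rule — add (((s -> ((~p <-> r) -> ((q | t) -> q))) -> (q <-> ~p)) & s), (~s <-> r).
(((s -> ((~p <-> r) -> ((q | t) -> q))) -> (q <-> ~p)) & s): α-rule — add ((s -> ((~p <-> r) -> ((q | t) -> q))) -> (q <-> ~p)), s.
(~s <-> r): β-rule — branch into ~s, r  //  ~~s, ~r.
  branch 1 (add ~s, r):
    × closes — contains both s and ~s.
  branch 2 (add ~~s, ~r):
    ((s -> ((~p <-> r) -> ((q | t) -> q))) -> (q <-> ~p)): β-rule — branch into ~(s -> ((~p <-> r) -> ((q | t) -> q)))  //  (q <-> ~p).
      branch 2.1 (add ~(s -> ((~p <-> r) -> ((q | t) -> q)))):
        ~(s -> ((~p <-> r) -> ((q | t) -> q))): α-rule — add s, ~((~p <-> r) -> ((q | t) -> q)).
        ~((~p <-> r) -> ((q | t) -> q)): α-rule — add (~p <-> r), ~((q | t) -> q).
        ~((q | t) -> q): α-rule — add (q | t), ~q.
        (~p <-> r): β-rule — branch into ~p, r  //  ~~p, ~r.
          branch 2.1.1 (add ~p, r):
            × closes — contains both r and ~r.
          branch 2.1.2 (add ~~p, ~r):
            (q | t): β-rule — branch into q  //  t.
              branch 2.1.2.1 (add q):
                × closes — contains both q and ~q.
              branch 2.1.2.2 (add t):
                ○ open, literals {p=T, q=F, r=F, s=T, t=T}.
      branch 2.2 (add (q <-> ~p)):
        (q <-> ~p): β-rule — branch into q, ~p  //  ~q, ~~p.
          branch 2.2.1 (add q, ~p):
            ○ open, literals {p=F, q=T, r=F, s=T}.
          branch 2.2.2 (add ~q, ~~p):
            ○ open, literals {p=T, q=F, r=F, s=T}.
3 branches closed, 3 open.
Each open branch fixes some atoms; the unmentioned ones are free. Counting distinct full assignments: branch {p=T, q=F, r=F, s=T, t=T} (none free) contributes 1 new; branch {p=F, q=T, r=F, s=T} (t) contributes 2 new; branch {p=T, q=F, r=F, s=T} (t) contributes 1 new. Total: 4.

4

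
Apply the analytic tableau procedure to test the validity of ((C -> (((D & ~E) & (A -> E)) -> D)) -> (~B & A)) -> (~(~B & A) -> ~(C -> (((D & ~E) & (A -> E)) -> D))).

Valid

Assume the negation and expand:
Initial set: {~(((C -> (((D & ~E) & (A -> E)) -> D)) -> (~B & A)) -> (~(~B & A) -> ~(C -> (((D & ~E) & (A -> E)) -> D))))}.
~(((C -> (((D & ~E) & (A -> E)) -> D)) -> (~B & A)) -> (~(~B & A) -> ~(C -> (((D & ~E) & (A -> E)) -> D)))): α-rule — add ((C -> (((D & ~E) & (A -> E)) -> D)) -> (~B & A)), ~(~(~B & A) -> ~(C -> (((D & ~E) & (A -> E)) -> D))).
~(~(~B & A) -> ~(C -> (((D & ~E) & (A -> E)) -> D))): α-rule — add ~(~B & A), ~~(C -> (((D & ~E) & (A -> E)) -> D)).
((C -> (((D & ~E) & (A -> E)) -> D)) -> (~B & A)): β-rule — branch into ~(C -> (((D & ~E) & (A -> E)) -> D))  //  (~B & A).
  branch 1 (add ~(C -> (((D & ~E) & (A -> E)) -> D))):
    ~(C -> (((D & ~E) & (A -> E)) -> D)): α-rule — add C, ~(((D & ~E) & (A -> E)) -> D).
    ~(((D & ~E) & (A -> E)) -> D): α-rule — add ((D & ~E) & (A -> E)), ~D.
    ((D & ~E) & (A -> E)): α-rule — add (D & ~E), (A -> E).
    (D & ~E): α-rule — add D, ~E.
    × closes — contains both D and ~D.
  branch 2 (add (~B & A)):
    (~B & A): α-rule — add ~B, A.
    ~(~B & A): β-rule — branch into ~~B  //  ~A.
      branch 2.1 (add ~~B):
        × closes — contains both B and ~B.
      branch 2.2 (add ~A):
        × closes — contains both A and ~A.
All 3 branches close.
Every branch closed, so the negation is unsatisfiable and the formula is valid.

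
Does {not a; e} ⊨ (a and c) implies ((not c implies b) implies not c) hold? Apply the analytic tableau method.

Yes

Initial set: {not a; e; not ((a and c) implies ((not c implies b) implies not c))}.
not ((a and c) implies ((not c implies b) implies not c)): α-rule — add (a and c), not ((not c implies b) implies not c).
(a and c): α-rule — add a, c.
× closes — contains both a and not a.
All 1 branch closes.
Every branch closed, so the premises entail the conclusion.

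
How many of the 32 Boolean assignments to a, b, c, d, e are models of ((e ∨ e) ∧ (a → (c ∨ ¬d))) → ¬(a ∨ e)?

18

Initial set: {(((e ∨ e) ∧ (a → (c ∨ ¬d))) → ¬(a ∨ e))}.
(((e ∨ e) ∧ (a → (c ∨ ¬d))) → ¬(a ∨ e)): β-rule — branch into ¬((e ∨ e) ∧ (a → (c ∨ ¬d)))  //  ¬(a ∨ e).
  branch 1 (add ¬((e ∨ e) ∧ (a → (c ∨ ¬d)))):
    ¬((e ∨ e) ∧ (a → (c ∨ ¬d))): β-rule — branch into ¬(e ∨ e)  //  ¬(a → (c ∨ ¬d)).
      branch 1.1 (add ¬(e ∨ e)):
        ¬(e ∨ e): α-rule — add ¬e, ¬e.
        ○ open, literals {e=0}.
      branch 1.2 (add ¬(a → (c ∨ ¬d))):
        ¬(a → (c ∨ ¬d)): α-rule — add a, ¬(c ∨ ¬d).
        ¬(c ∨ ¬d): α-rule — add ¬c, ¬¬d.
        ○ open, literals {a=1, c=0, d=1}.
  branch 2 (add ¬(a ∨ e)):
    ¬(a ∨ e): α-rule — add ¬a, ¬e.
    ○ open, literals {a=0, e=0}.
0 branches closed, 3 open.
Each open branch fixes some atoms; the unmentioned ones are free. Counting distinct full assignments: branch {e=0} (a, b, c, d) contributes 16 new; branch {a=1, c=0, d=1} (b, e) contributes 2 new; branch {a=0, e=0} (b, c, d) contributes 0 new. Total: 18.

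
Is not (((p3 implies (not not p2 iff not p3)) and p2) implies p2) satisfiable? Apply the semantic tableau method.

Initial set: {not (((p3 implies (not not p2 iff not p3)) and p2) implies p2)}.
not (((p3 implies (not not p2 iff not p3)) and p2) implies p2): α-rule — add ((p3 implies (not not p2 iff not p3)) and p2), not p2.
((p3 implies (not not p2 iff not p3)) and p2): α-rule — add (p3 implies (not not p2 iff not p3)), p2.
× closes — contains both p2 and not p2.
All 1 branch closes.
Every branch closed; the formula is unsatisfiable.

Unsatisfiable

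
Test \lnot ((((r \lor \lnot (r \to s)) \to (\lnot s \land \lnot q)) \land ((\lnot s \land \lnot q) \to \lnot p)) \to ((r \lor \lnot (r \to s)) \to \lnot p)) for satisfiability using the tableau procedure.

Unsatisfiable

Initial set: {\lnot ((((r \lor \lnot (r \to s)) \to (\lnot s \land \lnot q)) \land ((\lnot s \land \lnot q) \to \lnot p)) \to ((r \lor \lnot (r \to s)) \to \lnot p))}.
\lnot ((((r \lor \lnot (r \to s)) \to (\lnot s \land \lnot q)) \land ((\lnot s \land \lnot q) \to \lnot p)) \to ((r \lor \lnot (r \to s)) \to \lnot p)): α-rule — add (((r \lor \lnot (r \to s)) \to (\lnot s \land \lnot q)) \land ((\lnot s \land \lnot q) \to \lnot p)), \lnot ((r \lor \lnot (r \to s)) \to \lnot p).
(((r \lor \lnot (r \to s)) \to (\lnot s \land \lnot q)) \land ((\lnot s \land \lnot q) \to \lnot p)): α-rule — add ((r \lor \lnot (r \to s)) \to (\lnot s \land \lnot q)), ((\lnot s \land \lnot q) \to \lnot p).
\lnot ((r \lor \lnot (r \to s)) \to \lnot p): α-rule — add (r \lor \lnot (r \to s)), \lnot \lnot p.
((r \lor \lnot (r \to s)) \to (\lnot s \land \lnot q)): β-rule — branch into \lnot (r \lor \lnot (r \to s))  //  (\lnot s \land \lnot q).
  branch 1 (add \lnot (r \lor \lnot (r \to s))):
    \lnot (r \lor \lnot (r \to s)): α-rule — add \lnot r, \lnot \lnot (r \to s).
    ((\lnot s \land \lnot q) \to \lnot p): β-rule — branch into \lnot (\lnot s \land \lnot q)  //  \lnot p.
      branch 1.1 (add \lnot (\lnot s \land \lnot q)):
        (r \lor \lnot (r \to s)): β-rule — branch into r  //  \lnot (r \to s).
          branch 1.1.1 (add r):
            × closes — contains both r and \lnot r.
          branch 1.1.2 (add \lnot (r \to s)):
            \lnot (r \to s): α-rule — add r, \lnot s.
            × closes — contains both r and \lnot r.
      branch 1.2 (add \lnot p):
        × closes — contains both p and \lnot p.
  branch 2 (add (\lnot s \land \lnot q)):
    (\lnot s \land \lnot q): α-rule — add \lnot s, \lnot q.
    ((\lnot s \land \lnot q) \to \lnot p): β-rule — branch into \lnot (\lnot s \land \lnot q)  //  \lnot p.
      branch 2.1 (add \lnot (\lnot s \land \lnot q)):
        (r \lor \lnot (r \to s)): β-rule — branch into r  //  \lnot (r \to s).
          branch 2.1.1 (add r):
            \lnot (\lnot s \land \lnot q): β-rule — branch into \lnot \lnot s  //  \lnot \lnot q.
              branch 2.1.1.1 (add \lnot \lnot s):
                × closes — contains both s and \lnot s.
              branch 2.1.1.2 (add \lnot \lnot q):
                × closes — contains both q and \lnot q.
          branch 2.1.2 (add \lnot (r \to s)):
            \lnot (r \to s): α-rule — add r, \lnot s.
            \lnot (\lnot s \land \lnot q): β-rule — branch into \lnot \lnot s  //  \lnot \lnot q.
              branch 2.1.2.1 (add \lnot \lnot s):
                × closes — contains both s and \lnot s.
              branch 2.1.2.2 (add \lnot \lnot q):
                × closes — contains both q and \lnot q.
      branch 2.2 (add \lnot p):
        × closes — contains both p and \lnot p.
All 8 branches close.
Every branch closed; the formula is unsatisfiable.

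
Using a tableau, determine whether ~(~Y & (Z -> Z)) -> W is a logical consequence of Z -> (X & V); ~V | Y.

No

Initial set: {T (Z -> (X & V)); T (~V | Y); F (~(~Y & (Z -> Z)) -> W)}.
F (~(~Y & (Z -> Z)) -> W): α-rule — add T ~(~Y & (Z -> Z)), F W.
T (Z -> (X & V)): β-rule — branch into F Z  //  T (X & V).
  branch 1 (add F Z):
    T (~V | Y): β-rule — branch into T ~V  //  T Y.
      branch 1.1 (add T ~V):
        T ~(~Y & (Z -> Z)): β-rule — branch into F ~Y  //  F (Z -> Z).
          branch 1.1.1 (add F ~Y):
            ○ open, literals {V=false, W=false, Y=true, Z=false}.
          branch 1.1.2 (add F (Z -> Z)):
            F (Z -> Z): α-rule — add T Z, F Z.
            × closes — contains both Z and ~Z.
      branch 1.2 (add T Y):
        T ~(~Y & (Z -> Z)): β-rule — branch into F ~Y  //  F (Z -> Z).
          branch 1.2.1 (add F ~Y):
            ○ open, literals {W=false, Y=true, Z=false}.
          branch 1.2.2 (add F (Z -> Z)):
            F (Z -> Z): α-rule — add T Z, F Z.
            × closes — contains both Z and ~Z.
  branch 2 (add T (X & V)):
    T (X & V): α-rule — add T X, T V.
    T (~V | Y): β-rule — branch into T ~V  //  T Y.
      branch 2.1 (add T ~V):
        × closes — contains both V and ~V.
      branch 2.2 (add T Y):
        T ~(~Y & (Z -> Z)): β-rule — branch into F ~Y  //  F (Z -> Z).
          branch 2.2.1 (add F ~Y):
            ○ open, literals {V=true, W=false, X=true, Y=true}.
          branch 2.2.2 (add F (Z -> Z)):
            F (Z -> Z): α-rule — add T Z, F Z.
            × closes — contains both Z and ~Z.
4 branches closed, 3 open.
An open branch gives a countermodel: V=false, W=false, Y=true, Z=false (unmentioned atoms arbitrary); the premises hold there but the conclusion fails.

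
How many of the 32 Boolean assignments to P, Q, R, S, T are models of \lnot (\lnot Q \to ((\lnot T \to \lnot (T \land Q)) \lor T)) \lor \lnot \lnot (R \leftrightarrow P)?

Initial set: {(\lnot (\lnot Q \to ((\lnot T \to \lnot (T \land Q)) \lor T)) \lor \lnot \lnot (R \leftrightarrow P))}.
(\lnot (\lnot Q \to ((\lnot T \to \lnot (T \land Q)) \lor T)) \lor \lnot \lnot (R \leftrightarrow P)): β-rule — branch into \lnot (\lnot Q \to ((\lnot T \to \lnot (T \land Q)) \lor T))  //  \lnot \lnot (R \leftrightarrow P).
  branch 1 (add \lnot (\lnot Q \to ((\lnot T \to \lnot (T \land Q)) \lor T))):
    \lnot (\lnot Q \to ((\lnot T \to \lnot (T \land Q)) \lor T)): α-rule — add \lnot Q, \lnot ((\lnot T \to \lnot (T \land Q)) \lor T).
    \lnot ((\lnot T \to \lnot (T \land Q)) \lor T): α-rule — add \lnot (\lnot T \to \lnot (T \land Q)), \lnot T.
    \lnot (\lnot T \to \lnot (T \land Q)): α-rule — add \lnot T, \lnot \lnot (T \land Q).
    \lnot \lnot (T \land Q): α-rule — add T, Q.
    × closes — contains both T and \lnot T.
  branch 2 (add \lnot \lnot (R \leftrightarrow P)):
    \lnot \lnot (R \leftrightarrow P): drop double negation, giving (R \leftrightarrow P).
    (R \leftrightarrow P): β-rule — branch into R, P  //  \lnot R, \lnot P.
      branch 2.1 (add R, P):
        ○ open, literals {P=true, R=true}.
      branch 2.2 (add \lnot R, \lnot P):
        ○ open, literals {P=false, R=false}.
1 branch closed, 2 open.
Each open branch fixes some atoms; the unmentioned ones are free. Counting distinct full assignments: branch {P=true, R=true} (Q, S, T) contributes 8 new; branch {P=false, R=false} (Q, S, T) contributes 8 new. Total: 16.

16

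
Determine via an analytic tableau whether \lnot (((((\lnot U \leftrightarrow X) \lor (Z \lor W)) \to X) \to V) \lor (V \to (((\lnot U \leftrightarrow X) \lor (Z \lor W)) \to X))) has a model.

Initial set: {\lnot (((((\lnot U \leftrightarrow X) \lor (Z \lor W)) \to X) \to V) \lor (V \to (((\lnot U \leftrightarrow X) \lor (Z \lor W)) \to X)))}.
\lnot (((((\lnot U \leftrightarrow X) \lor (Z \lor W)) \to X) \to V) \lor (V \to (((\lnot U \leftrightarrow X) \lor (Z \lor W)) \to X))): α-rule — add \lnot ((((\lnot U \leftrightarrow X) \lor (Z \lor W)) \to X) \to V), \lnot (V \to (((\lnot U \leftrightarrow X) \lor (Z \lor W)) \to X)).
\lnot ((((\lnot U \leftrightarrow X) \lor (Z \lor W)) \to X) \to V): α-rule — add (((\lnot U \leftrightarrow X) \lor (Z \lor W)) \to X), \lnot V.
\lnot (V \to (((\lnot U \leftrightarrow X) \lor (Z \lor W)) \to X)): α-rule — add V, \lnot (((\lnot U \leftrightarrow X) \lor (Z \lor W)) \to X).
× closes — contains both V and \lnot V.
All 1 branch closes.
Every branch closed; the formula is unsatisfiable.

Unsatisfiable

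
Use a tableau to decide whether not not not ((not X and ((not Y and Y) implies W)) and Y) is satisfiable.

Satisfiable

Initial set: {not not not ((not X and ((not Y and Y) implies W)) and Y)}.
not not not ((not X and ((not Y and Y) implies W)) and Y): drop double negation, giving not ((not X and ((not Y and Y) implies W)) and Y).
not ((not X and ((not Y and Y) implies W)) and Y): β-rule — branch into not (not X and ((not Y and Y) implies W))  //  not Y.
  branch 1 (add not (not X and ((not Y and Y) implies W))):
    not (not X and ((not Y and Y) implies W)): β-rule — branch into not not X  //  not ((not Y and Y) implies W).
      branch 1.1 (add not not X):
        ○ open, literals {X=1}.
      branch 1.2 (add not ((not Y and Y) implies W)):
        not ((not Y and Y) implies W): α-rule — add (not Y and Y), not W.
        (not Y and Y): α-rule — add not Y, Y.
        × closes — contains both Y and not Y.
  branch 2 (add not Y):
    ○ open, literals {Y=0}.
1 branch closed, 2 open.
An open branch gives a satisfying assignment: X=1.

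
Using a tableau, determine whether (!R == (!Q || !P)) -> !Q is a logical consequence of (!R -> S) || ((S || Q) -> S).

Initial set: {((!R -> S) || ((S || Q) -> S)); !((!R == (!Q || !P)) -> !Q)}.
!((!R == (!Q || !P)) -> !Q): α-rule — add (!R == (!Q || !P)), !!Q.
((!R -> S) || ((S || Q) -> S)): β-rule — branch into (!R -> S)  //  ((S || Q) -> S).
  branch 1 (add (!R -> S)):
    (!R == (!Q || !P)): β-rule — branch into !R, (!Q || !P)  //  !!R, !(!Q || !P).
      branch 1.1 (add !R, (!Q || !P)):
        (!R -> S): β-rule — branch into !!R  //  S.
          branch 1.1.1 (add !!R):
            × closes — contains both R and !R.
          branch 1.1.2 (add S):
            (!Q || !P): β-rule — branch into !Q  //  !P.
              branch 1.1.2.1 (add !Q):
                × closes — contains both Q and !Q.
              branch 1.1.2.2 (add !P):
                ○ open, literals {P=false, Q=true, R=false, S=true}.
      branch 1.2 (add !!R, !(!Q || !P)):
        !(!Q || !P): α-rule — add !!Q, !!P.
        (!R -> S): β-rule — branch into !!R  //  S.
          branch 1.2.1 (add !!R):
            ○ open, literals {P=true, Q=true, R=true}.
          branch 1.2.2 (add S):
            ○ open, literals {P=true, Q=true, R=true, S=true}.
  branch 2 (add ((S || Q) -> S)):
    (!R == (!Q || !P)): β-rule — branch into !R, (!Q || !P)  //  !!R, !(!Q || !P).
      branch 2.1 (add !R, (!Q || !P)):
        ((S || Q) -> S): β-rule — branch into !(S || Q)  //  S.
          branch 2.1.1 (add !(S || Q)):
            !(S || Q): α-rule — add !S, !Q.
            × closes — contains both Q and !Q.
          branch 2.1.2 (add S):
            (!Q || !P): β-rule — branch into !Q  //  !P.
              branch 2.1.2.1 (add !Q):
                × closes — contains both Q and !Q.
              branch 2.1.2.2 (add !P):
                ○ open, literals {P=false, Q=true, R=false, S=true}.
      branch 2.2 (add !!R, !(!Q || !P)):
        !(!Q || !P): α-rule — add !!Q, !!P.
        ((S || Q) -> S): β-rule — branch into !(S || Q)  //  S.
          branch 2.2.1 (add !(S || Q)):
            !(S || Q): α-rule — add !S, !Q.
            × closes — contains both Q and !Q.
          branch 2.2.2 (add S):
            ○ open, literals {P=true, Q=true, R=true, S=true}.
5 branches closed, 5 open.
An open branch gives a countermodel: P=false, Q=true, R=false, S=true (unmentioned atoms arbitrary); the premises hold there but the conclusion fails.

No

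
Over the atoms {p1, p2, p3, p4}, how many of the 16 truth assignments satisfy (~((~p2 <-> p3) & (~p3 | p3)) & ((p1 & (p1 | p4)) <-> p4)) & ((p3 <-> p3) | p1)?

Initial set: {T ((~((~p2 <-> p3) & (~p3 | p3)) & ((p1 & (p1 | p4)) <-> p4)) & ((p3 <-> p3) | p1))}.
T ((~((~p2 <-> p3) & (~p3 | p3)) & ((p1 & (p1 | p4)) <-> p4)) & ((p3 <-> p3) | p1)): α-rule — add T (~((~p2 <-> p3) & (~p3 | p3)) & ((p1 & (p1 | p4)) <-> p4)), T ((p3 <-> p3) | p1).
T (~((~p2 <-> p3) & (~p3 | p3)) & ((p1 & (p1 | p4)) <-> p4)): α-rule — add T ~((~p2 <-> p3) & (~p3 | p3)), T ((p1 & (p1 | p4)) <-> p4).
T ((p3 <-> p3) | p1): β-rule — branch into T (p3 <-> p3)  //  T p1.
  branch 1 (add T (p3 <-> p3)):
    T ~((~p2 <-> p3) & (~p3 | p3)): β-rule — branch into F (~p2 <-> p3)  //  F (~p3 | p3).
      branch 1.1 (add F (~p2 <-> p3)):
        T ((p1 & (p1 | p4)) <-> p4): β-rule — branch into T (p1 & (p1 | p4)), T p4  //  F (p1 & (p1 | p4)), F p4.
          branch 1.1.1 (add T (p1 & (p1 | p4)), T p4):
            T (p1 & (p1 | p4)): α-rule — add T p1, T (p1 | p4).
            T (p3 <-> p3): β-rule — branch into T p3, T p3  //  F p3, F p3.
              branch 1.1.1.1 (add T p3, T p3):
                F (~p2 <-> p3): β-rule — branch into T ~p2, F p3  //  F ~p2, T p3.
                  branch 1.1.1.1.1 (add T ~p2, F p3):
                    × closes — contains both p3 and ~p3.
                  branch 1.1.1.1.2 (add F ~p2, T p3):
                    T (p1 | p4): β-rule — branch into T p1  //  T p4.
                      branch 1.1.1.1.2.1 (add T p1):
                        ○ open, literals {p1=T, p2=T, p3=T, p4=T}.
                      branch 1.1.1.1.2.2 (add T p4):
                        ○ open, literals {p1=T, p2=T, p3=T, p4=T}.
              branch 1.1.1.2 (add F p3, F p3):
                F (~p2 <-> p3): β-rule — branch into T ~p2, F p3  //  F ~p2, T p3.
                  branch 1.1.1.2.1 (add T ~p2, F p3):
                    T (p1 | p4): β-rule — branch into T p1  //  T p4.
                      branch 1.1.1.2.1.1 (add T p1):
                        ○ open, literals {p1=T, p2=F, p3=F, p4=T}.
                      branch 1.1.1.2.1.2 (add T p4):
                        ○ open, literals {p1=T, p2=F, p3=F, p4=T}.
                  branch 1.1.1.2.2 (add F ~p2, T p3):
                    × closes — contains both p3 and ~p3.
          branch 1.1.2 (add F (p1 & (p1 | p4)), F p4):
            T (p3 <-> p3): β-rule — branch into T p3, T p3  //  F p3, F p3.
              branch 1.1.2.1 (add T p3, T p3):
                F (~p2 <-> p3): β-rule — branch into T ~p2, F p3  //  F ~p2, T p3.
                  branch 1.1.2.1.1 (add T ~p2, F p3):
                    × closes — contains both p3 and ~p3.
                  branch 1.1.2.1.2 (add F ~p2, T p3):
                    F (p1 & (p1 | p4)): β-rule — branch into F p1  //  F (p1 | p4).
                      branch 1.1.2.1.2.1 (add F p1):
                        ○ open, literals {p1=F, p2=T, p3=T, p4=F}.
                      branch 1.1.2.1.2.2 (add F (p1 | p4)):
                        F (p1 | p4): α-rule — add F p1, F p4.
                        ○ open, literals {p1=F, p2=T, p3=T, p4=F}.
              branch 1.1.2.2 (add F p3, F p3):
                F (~p2 <-> p3): β-rule — branch into T ~p2, F p3  //  F ~p2, T p3.
                  branch 1.1.2.2.1 (add T ~p2, F p3):
                    F (p1 & (p1 | p4)): β-rule — branch into F p1  //  F (p1 | p4).
                      branch 1.1.2.2.1.1 (add F p1):
                        ○ open, literals {p1=F, p2=F, p3=F, p4=F}.
                      branch 1.1.2.2.1.2 (add F (p1 | p4)):
                        F (p1 | p4): α-rule — add F p1, F p4.
                        ○ open, literals {p1=F, p2=F, p3=F, p4=F}.
                  branch 1.1.2.2.2 (add F ~p2, T p3):
                    × closes — contains both p3 and ~p3.
      branch 1.2 (add F (~p3 | p3)):
        F (~p3 | p3): α-rule — add F ~p3, F p3.
        × closes — contains both p3 and ~p3.
  branch 2 (add T p1):
    T ~((~p2 <-> p3) & (~p3 | p3)): β-rule — branch into F (~p2 <-> p3)  //  F (~p3 | p3).
      branch 2.1 (add F (~p2 <-> p3)):
        T ((p1 & (p1 | p4)) <-> p4): β-rule — branch into T (p1 & (p1 | p4)), T p4  //  F (p1 & (p1 | p4)), F p4.
          branch 2.1.1 (add T (p1 & (p1 | p4)), T p4):
            T (p1 & (p1 | p4)): α-rule — add T p1, T (p1 | p4).
            F (~p2 <-> p3): β-rule — branch into T ~p2, F p3  //  F ~p2, T p3.
              branch 2.1.1.1 (add T ~p2, F p3):
                T (p1 | p4): β-rule — branch into T p1  //  T p4.
                  branch 2.1.1.1.1 (add T p1):
                    ○ open, literals {p1=T, p2=F, p3=F, p4=T}.
                  branch 2.1.1.1.2 (add T p4):
                    ○ open, literals {p1=T, p2=F, p3=F, p4=T}.
              branch 2.1.1.2 (add F ~p2, T p3):
                T (p1 | p4): β-rule — branch into T p1  //  T p4.
                  branch 2.1.1.2.1 (add T p1):
                    ○ open, literals {p1=T, p2=T, p3=T, p4=T}.
                  branch 2.1.1.2.2 (add T p4):
                    ○ open, literals {p1=T, p2=T, p3=T, p4=T}.
          branch 2.1.2 (add F (p1 & (p1 | p4)), F p4):
            F (~p2 <-> p3): β-rule — branch into T ~p2, F p3  //  F ~p2, T p3.
              branch 2.1.2.1 (add T ~p2, F p3):
                F (p1 & (p1 | p4)): β-rule — branch into F p1  //  F (p1 | p4).
                  branch 2.1.2.1.1 (add F p1):
                    × closes — contains both p1 and ~p1.
                  branch 2.1.2.1.2 (add F (p1 | p4)):
                    F (p1 | p4): α-rule — add F p1, F p4.
                    × closes — contains both p1 and ~p1.
              branch 2.1.2.2 (add F ~p2, T p3):
                F (p1 & (p1 | p4)): β-rule — branch into F p1  //  F (p1 | p4).
                  branch 2.1.2.2.1 (add F p1):
                    × closes — contains both p1 and ~p1.
                  branch 2.1.2.2.2 (add F (p1 | p4)):
                    F (p1 | p4): α-rule — add F p1, F p4.
                    × closes — contains both p1 and ~p1.
      branch 2.2 (add F (~p3 | p3)):
        F (~p3 | p3): α-rule — add F ~p3, F p3.
        × closes — contains both p3 and ~p3.
10 branches closed, 12 open.
Each open branch fixes some atoms; the unmentioned ones are free. Counting distinct full assignments: branch {p1=T, p2=T, p3=T, p4=T} (none free) contributes 1 new; branch {p1=T, p2=T, p3=T, p4=T} (none free) contributes 0 new; branch {p1=T, p2=F, p3=F, p4=T} (none free) contributes 1 new; branch {p1=T, p2=F, p3=F, p4=T} (none free) contributes 0 new; branch {p1=F, p2=T, p3=T, p4=F} (none free) contributes 1 new; branch {p1=F, p2=T, p3=T, p4=F} (none free) contributes 0 new; branch {p1=F, p2=F, p3=F, p4=F} (none free) contributes 1 new; branch {p1=F, p2=F, p3=F, p4=F} (none free) contributes 0 new; branch {p1=T, p2=F, p3=F, p4=T} (none free) contributes 0 new; branch {p1=T, p2=F, p3=F, p4=T} (none free) contributes 0 new; branch {p1=T, p2=T, p3=T, p4=T} (none free) contributes 0 new; branch {p1=T, p2=T, p3=T, p4=T} (none free) contributes 0 new. Total: 4.

4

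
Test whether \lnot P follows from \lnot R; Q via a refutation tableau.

Initial set: {T \lnot R; T Q; F \lnot P}.
○ open, literals {P=1, Q=1, R=0}.
0 branches closed, 1 open.
An open branch gives a countermodel: P=1, Q=1, R=0 (unmentioned atoms arbitrary); the premises hold there but the conclusion fails.

No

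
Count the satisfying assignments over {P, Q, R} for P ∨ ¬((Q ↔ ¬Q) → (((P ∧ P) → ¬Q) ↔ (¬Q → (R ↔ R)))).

4

Initial set: {(P ∨ ¬((Q ↔ ¬Q) → (((P ∧ P) → ¬Q) ↔ (¬Q → (R ↔ R)))))}.
(P ∨ ¬((Q ↔ ¬Q) → (((P ∧ P) → ¬Q) ↔ (¬Q → (R ↔ R))))): β-rule — branch into P  //  ¬((Q ↔ ¬Q) → (((P ∧ P) → ¬Q) ↔ (¬Q → (R ↔ R)))).
  branch 1 (add P):
    ○ open, literals {P=true}.
  branch 2 (add ¬((Q ↔ ¬Q) → (((P ∧ P) → ¬Q) ↔ (¬Q → (R ↔ R))))):
    ¬((Q ↔ ¬Q) → (((P ∧ P) → ¬Q) ↔ (¬Q → (R ↔ R)))): α-rule — add (Q ↔ ¬Q), ¬(((P ∧ P) → ¬Q) ↔ (¬Q → (R ↔ R))).
    (Q ↔ ¬Q): β-rule — branch into Q, ¬Q  //  ¬Q, ¬¬Q.
      branch 2.1 (add Q, ¬Q):
        × closes — contains both Q and ¬Q.
      branch 2.2 (add ¬Q, ¬¬Q):
        × closes — contains both Q and ¬Q.
2 branches closed, 1 open.
Each open branch fixes some atoms; the unmentioned ones are free. Counting distinct full assignments: branch {P=true} (Q, R) contributes 4 new. Total: 4.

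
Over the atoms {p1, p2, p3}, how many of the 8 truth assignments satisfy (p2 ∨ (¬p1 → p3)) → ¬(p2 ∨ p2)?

Initial set: {((p2 ∨ (¬p1 → p3)) → ¬(p2 ∨ p2))}.
((p2 ∨ (¬p1 → p3)) → ¬(p2 ∨ p2)): β-rule — branch into ¬(p2 ∨ (¬p1 → p3))  //  ¬(p2 ∨ p2).
  branch 1 (add ¬(p2 ∨ (¬p1 → p3))):
    ¬(p2 ∨ (¬p1 → p3)): α-rule — add ¬p2, ¬(¬p1 → p3).
    ¬(¬p1 → p3): α-rule — add ¬p1, ¬p3.
    ○ open, literals {p1=false, p2=false, p3=false}.
  branch 2 (add ¬(p2 ∨ p2)):
    ¬(p2 ∨ p2): α-rule — add ¬p2, ¬p2.
    ○ open, literals {p2=false}.
0 branches closed, 2 open.
Each open branch fixes some atoms; the unmentioned ones are free. Counting distinct full assignments: branch {p1=false, p2=false, p3=false} (none free) contributes 1 new; branch {p2=false} (p1, p3) contributes 3 new. Total: 4.

4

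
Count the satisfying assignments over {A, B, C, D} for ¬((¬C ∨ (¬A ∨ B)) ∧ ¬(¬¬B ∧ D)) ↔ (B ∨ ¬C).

Initial set: {(¬((¬C ∨ (¬A ∨ B)) ∧ ¬(¬¬B ∧ D)) ↔ (B ∨ ¬C))}.
(¬((¬C ∨ (¬A ∨ B)) ∧ ¬(¬¬B ∧ D)) ↔ (B ∨ ¬C)): β-rule — branch into ¬((¬C ∨ (¬A ∨ B)) ∧ ¬(¬¬B ∧ D)), (B ∨ ¬C)  //  ¬¬((¬C ∨ (¬A ∨ B)) ∧ ¬(¬¬B ∧ D)), ¬(B ∨ ¬C).
  branch 1 (add ¬((¬C ∨ (¬A ∨ B)) ∧ ¬(¬¬B ∧ D)), (B ∨ ¬C)):
    ¬((¬C ∨ (¬A ∨ B)) ∧ ¬(¬¬B ∧ D)): β-rule — branch into ¬(¬C ∨ (¬A ∨ B))  //  ¬¬(¬¬B ∧ D).
      branch 1.1 (add ¬(¬C ∨ (¬A ∨ B))):
        ¬(¬C ∨ (¬A ∨ B)): α-rule — add ¬¬C, ¬(¬A ∨ B).
        ¬(¬A ∨ B): α-rule — add ¬¬A, ¬B.
        (B ∨ ¬C): β-rule — branch into B  //  ¬C.
          branch 1.1.1 (add B):
            × closes — contains both B and ¬B.
          branch 1.1.2 (add ¬C):
            × closes — contains both C and ¬C.
      branch 1.2 (add ¬¬(¬¬B ∧ D)):
        ¬¬(¬¬B ∧ D): α-rule — add ¬¬B, D.
        ¬¬B: drop double negation, giving B.
        (B ∨ ¬C): β-rule — branch into B  //  ¬C.
          branch 1.2.1 (add B):
            ○ open, literals {B=T, D=T}.
          branch 1.2.2 (add ¬C):
            ○ open, literals {B=T, C=F, D=T}.
  branch 2 (add ¬¬((¬C ∨ (¬A ∨ B)) ∧ ¬(¬¬B ∧ D)), ¬(B ∨ ¬C)):
    ¬¬((¬C ∨ (¬A ∨ B)) ∧ ¬(¬¬B ∧ D)): α-rule — add (¬C ∨ (¬A ∨ B)), ¬(¬¬B ∧ D).
    ¬(B ∨ ¬C): α-rule — add ¬B, ¬¬C.
    (¬C ∨ (¬A ∨ B)): β-rule — branch into ¬C  //  (¬A ∨ B).
      branch 2.1 (add ¬C):
        × closes — contains both C and ¬C.
      branch 2.2 (add (¬A ∨ B)):
        ¬(¬¬B ∧ D): β-rule — branch into ¬¬¬B  //  ¬D.
          branch 2.2.1 (add ¬¬¬B):
            ¬¬¬B: drop double negation, giving ¬B.
            (¬A ∨ B): β-rule — branch into ¬A  //  B.
              branch 2.2.1.1 (add ¬A):
                ○ open, literals {A=F, B=F, C=T}.
              branch 2.2.1.2 (add B):
                × closes — contains both B and ¬B.
          branch 2.2.2 (add ¬D):
            (¬A ∨ B): β-rule — branch into ¬A  //  B.
              branch 2.2.2.1 (add ¬A):
                ○ open, literals {A=F, B=F, C=T, D=F}.
              branch 2.2.2.2 (add B):
                × closes — contains both B and ¬B.
5 branches closed, 4 open.
Each open branch fixes some atoms; the unmentioned ones are free. Counting distinct full assignments: branch {B=T, D=T} (A, C) contributes 4 new; branch {B=T, C=F, D=T} (A) contributes 0 new; branch {A=F, B=F, C=T} (D) contributes 2 new; branch {A=F, B=F, C=T, D=F} (none free) contributes 0 new. Total: 6.

6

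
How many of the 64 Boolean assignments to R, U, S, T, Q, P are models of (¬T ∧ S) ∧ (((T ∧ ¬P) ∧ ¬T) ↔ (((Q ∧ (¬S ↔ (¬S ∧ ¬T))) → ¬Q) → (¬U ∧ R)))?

Initial set: {((¬T ∧ S) ∧ (((T ∧ ¬P) ∧ ¬T) ↔ (((Q ∧ (¬S ↔ (¬S ∧ ¬T))) → ¬Q) → (¬U ∧ R))))}.
((¬T ∧ S) ∧ (((T ∧ ¬P) ∧ ¬T) ↔ (((Q ∧ (¬S ↔ (¬S ∧ ¬T))) → ¬Q) → (¬U ∧ R)))): α-rule — add (¬T ∧ S), (((T ∧ ¬P) ∧ ¬T) ↔ (((Q ∧ (¬S ↔ (¬S ∧ ¬T))) → ¬Q) → (¬U ∧ R))).
(¬T ∧ S): α-rule — add ¬T, S.
(((T ∧ ¬P) ∧ ¬T) ↔ (((Q ∧ (¬S ↔ (¬S ∧ ¬T))) → ¬Q) → (¬U ∧ R))): β-rule — branch into ((T ∧ ¬P) ∧ ¬T), (((Q ∧ (¬S ↔ (¬S ∧ ¬T))) → ¬Q) → (¬U ∧ R))  //  ¬((T ∧ ¬P) ∧ ¬T), ¬(((Q ∧ (¬S ↔ (¬S ∧ ¬T))) → ¬Q) → (¬U ∧ R)).
  branch 1 (add ((T ∧ ¬P) ∧ ¬T), (((Q ∧ (¬S ↔ (¬S ∧ ¬T))) → ¬Q) → (¬U ∧ R))):
    ((T ∧ ¬P) ∧ ¬T): α-rule — add (T ∧ ¬P), ¬T.
    (T ∧ ¬P): α-rule — add T, ¬P.
    × closes — contains both T and ¬T.
  branch 2 (add ¬((T ∧ ¬P) ∧ ¬T), ¬(((Q ∧ (¬S ↔ (¬S ∧ ¬T))) → ¬Q) → (¬U ∧ R))):
    ¬(((Q ∧ (¬S ↔ (¬S ∧ ¬T))) → ¬Q) → (¬U ∧ R)): α-rule — add ((Q ∧ (¬S ↔ (¬S ∧ ¬T))) → ¬Q), ¬(¬U ∧ R).
    ¬((T ∧ ¬P) ∧ ¬T): β-rule — branch into ¬(T ∧ ¬P)  //  ¬¬T.
      branch 2.1 (add ¬(T ∧ ¬P)):
        ((Q ∧ (¬S ↔ (¬S ∧ ¬T))) → ¬Q): β-rule — branch into ¬(Q ∧ (¬S ↔ (¬S ∧ ¬T)))  //  ¬Q.
          branch 2.1.1 (add ¬(Q ∧ (¬S ↔ (¬S ∧ ¬T)))):
            ¬(¬U ∧ R): β-rule — branch into ¬¬U  //  ¬R.
              branch 2.1.1.1 (add ¬¬U):
                ¬(T ∧ ¬P): β-rule — branch into ¬T  //  ¬¬P.
                  branch 2.1.1.1.1 (add ¬T):
                    ¬(Q ∧ (¬S ↔ (¬S ∧ ¬T))): β-rule — branch into ¬Q  //  ¬(¬S ↔ (¬S ∧ ¬T)).
                      branch 2.1.1.1.1.1 (add ¬Q):
                        ○ open, literals {Q=0, S=1, T=0, U=1}.
                      branch 2.1.1.1.1.2 (add ¬(¬S ↔ (¬S ∧ ¬T))):
                        ¬(¬S ↔ (¬S ∧ ¬T)): β-rule — branch into ¬S, ¬(¬S ∧ ¬T)  //  ¬¬S, (¬S ∧ ¬T).
                          branch 2.1.1.1.1.2.1 (add ¬S, ¬(¬S ∧ ¬T)):
                            × closes — contains both S and ¬S.
                          branch 2.1.1.1.1.2.2 (add ¬¬S, (¬S ∧ ¬T)):
                            (¬S ∧ ¬T): α-rule — add ¬S, ¬T.
                            × closes — contains both S and ¬S.
                  branch 2.1.1.1.2 (add ¬¬P):
                    ¬(Q ∧ (¬S ↔ (¬S ∧ ¬T))): β-rule — branch into ¬Q  //  ¬(¬S ↔ (¬S ∧ ¬T)).
                      branch 2.1.1.1.2.1 (add ¬Q):
                        ○ open, literals {P=1, Q=0, S=1, T=0, U=1}.
                      branch 2.1.1.1.2.2 (add ¬(¬S ↔ (¬S ∧ ¬T))):
                        ¬(¬S ↔ (¬S ∧ ¬T)): β-rule — branch into ¬S, ¬(¬S ∧ ¬T)  //  ¬¬S, (¬S ∧ ¬T).
                          branch 2.1.1.1.2.2.1 (add ¬S, ¬(¬S ∧ ¬T)):
                            × closes — contains both S and ¬S.
                          branch 2.1.1.1.2.2.2 (add ¬¬S, (¬S ∧ ¬T)):
                            (¬S ∧ ¬T): α-rule — add ¬S, ¬T.
                            × closes — contains both S and ¬S.
              branch 2.1.1.2 (add ¬R):
                ¬(T ∧ ¬P): β-rule — branch into ¬T  //  ¬¬P.
                  branch 2.1.1.2.1 (add ¬T):
                    ¬(Q ∧ (¬S ↔ (¬S ∧ ¬T))): β-rule — branch into ¬Q  //  ¬(¬S ↔ (¬S ∧ ¬T)).
                      branch 2.1.1.2.1.1 (add ¬Q):
                        ○ open, literals {Q=0, R=0, S=1, T=0}.
                      branch 2.1.1.2.1.2 (add ¬(¬S ↔ (¬S ∧ ¬T))):
                        ¬(¬S ↔ (¬S ∧ ¬T)): β-rule — branch into ¬S, ¬(¬S ∧ ¬T)  //  ¬¬S, (¬S ∧ ¬T).
                          branch 2.1.1.2.1.2.1 (add ¬S, ¬(¬S ∧ ¬T)):
                            × closes — contains both S and ¬S.
                          branch 2.1.1.2.1.2.2 (add ¬¬S, (¬S ∧ ¬T)):
                            (¬S ∧ ¬T): α-rule — add ¬S, ¬T.
                            × closes — contains both S and ¬S.
                  branch 2.1.1.2.2 (add ¬¬P):
                    ¬(Q ∧ (¬S ↔ (¬S ∧ ¬T))): β-rule — branch into ¬Q  //  ¬(¬S ↔ (¬S ∧ ¬T)).
                      branch 2.1.1.2.2.1 (add ¬Q):
                        ○ open, literals {P=1, Q=0, R=0, S=1, T=0}.
                      branch 2.1.1.2.2.2 (add ¬(¬S ↔ (¬S ∧ ¬T))):
                        ¬(¬S ↔ (¬S ∧ ¬T)): β-rule — branch into ¬S, ¬(¬S ∧ ¬T)  //  ¬¬S, (¬S ∧ ¬T).
                          branch 2.1.1.2.2.2.1 (add ¬S, ¬(¬S ∧ ¬T)):
                            × closes — contains both S and ¬S.
                          branch 2.1.1.2.2.2.2 (add ¬¬S, (¬S ∧ ¬T)):
                            (¬S ∧ ¬T): α-rule — add ¬S, ¬T.
                            × closes — contains both S and ¬S.
          branch 2.1.2 (add ¬Q):
            ¬(¬U ∧ R): β-rule — branch into ¬¬U  //  ¬R.
              branch 2.1.2.1 (add ¬¬U):
                ¬(T ∧ ¬P): β-rule — branch into ¬T  //  ¬¬P.
                  branch 2.1.2.1.1 (add ¬T):
                    ○ open, literals {Q=0, S=1, T=0, U=1}.
                  branch 2.1.2.1.2 (add ¬¬P):
                    ○ open, literals {P=1, Q=0, S=1, T=0, U=1}.
              branch 2.1.2.2 (add ¬R):
                ¬(T ∧ ¬P): β-rule — branch into ¬T  //  ¬¬P.
                  branch 2.1.2.2.1 (add ¬T):
                    ○ open, literals {Q=0, R=0, S=1, T=0}.
                  branch 2.1.2.2.2 (add ¬¬P):
                    ○ open, literals {P=1, Q=0, R=0, S=1, T=0}.
      branch 2.2 (add ¬¬T):
        × closes — contains both T and ¬T.
10 branches closed, 8 open.
Each open branch fixes some atoms; the unmentioned ones are free. Counting distinct full assignments: branch {Q=0, S=1, T=0, U=1} (R, P) contributes 4 new; branch {P=1, Q=0, S=1, T=0, U=1} (R) contributes 0 new; branch {Q=0, R=0, S=1, T=0} (U, P) contributes 2 new; branch {P=1, Q=0, R=0, S=1, T=0} (U) contributes 0 new; branch {Q=0, S=1, T=0, U=1} (R, P) contributes 0 new; branch {P=1, Q=0, S=1, T=0, U=1} (R) contributes 0 new; branch {Q=0, R=0, S=1, T=0} (U, P) contributes 0 new; branch {P=1, Q=0, R=0, S=1, T=0} (U) contributes 0 new. Total: 6.

6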